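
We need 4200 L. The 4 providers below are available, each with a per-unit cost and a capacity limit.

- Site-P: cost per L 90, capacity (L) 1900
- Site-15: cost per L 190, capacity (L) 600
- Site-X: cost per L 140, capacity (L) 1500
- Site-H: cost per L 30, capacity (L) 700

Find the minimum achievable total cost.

421000

Cheapest first:
Take 700 from Site-H at 30 — need 3500 more.
Site-P (90): use full 1900 — 1600 L to go.
Take 1500 from Site-X at 140 — need 100 more.
Site-15 (190): take the remaining 100 — done.
Cost = 700×30 + 1900×90 + 1500×140 + 100×190 = 421000.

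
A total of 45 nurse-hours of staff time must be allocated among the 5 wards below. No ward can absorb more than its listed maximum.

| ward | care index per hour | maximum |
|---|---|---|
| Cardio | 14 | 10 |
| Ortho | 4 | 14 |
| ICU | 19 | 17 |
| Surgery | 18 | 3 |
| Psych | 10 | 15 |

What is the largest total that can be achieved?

Order the wards by care index per hour: ICU 19 > Surgery 18 > Cardio 14 > Psych 10 > Ortho 4.
ICU takes 17 to reach its cap of 17 → 28 left.
Give Surgery 3 to hit its cap of 3 → 25 left.
Give Cardio 10 to hit its cap of 10 → 15 left.
Give Psych 15 to hit its cap of 15 → 0 left.
Total = 14×10 + 19×17 + 18×3 + 10×15 = 667.

667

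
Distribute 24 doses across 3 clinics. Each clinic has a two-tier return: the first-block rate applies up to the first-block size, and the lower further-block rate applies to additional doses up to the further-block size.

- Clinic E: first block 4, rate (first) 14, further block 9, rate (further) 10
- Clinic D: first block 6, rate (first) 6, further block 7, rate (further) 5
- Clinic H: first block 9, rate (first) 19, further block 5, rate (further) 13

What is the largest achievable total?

Treat each block as its own option and order by rate: Clinic H/T1 19 > Clinic E/T1 14 > Clinic H/T2 13 > Clinic E/T2 10 > Clinic D/T1 6 > Clinic D/T2 5.
Clinic H T1 at 19: fill all 9 → 15 left.
Clinic E T1 at 14: fill all 4 → 11 left.
Clinic H/T2 (13): +5 → 6 left.
6 remain; put them into Clinic E T2 at 10.
Total = 19×9 + 14×4 + 13×5 + 10×6 = 352.

352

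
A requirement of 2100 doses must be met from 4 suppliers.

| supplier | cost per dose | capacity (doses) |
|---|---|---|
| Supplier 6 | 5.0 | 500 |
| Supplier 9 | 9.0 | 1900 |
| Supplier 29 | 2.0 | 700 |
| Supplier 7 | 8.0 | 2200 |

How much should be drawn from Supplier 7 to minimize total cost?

Fill from the cheapest supplier first.
Supplier 29 at 2.0: take all 700 doses ; 1400 still needed.
Take 500 from Supplier 6 at 5.0 ; need 900 more.
Take 900 from Supplier 7 at 8.0 to finish.
Supplier 9: unused.

900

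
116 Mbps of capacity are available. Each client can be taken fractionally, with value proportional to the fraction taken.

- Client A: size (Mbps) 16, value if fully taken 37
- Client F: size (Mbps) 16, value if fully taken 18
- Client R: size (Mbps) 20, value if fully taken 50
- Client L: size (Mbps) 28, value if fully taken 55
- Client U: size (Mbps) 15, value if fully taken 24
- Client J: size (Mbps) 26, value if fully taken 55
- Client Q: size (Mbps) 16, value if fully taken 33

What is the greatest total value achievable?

Sort by value density: Client R 50/20≈2.5, Client A 37/16≈2.31, Client J 55/26≈2.12, Client Q 33/16≈2.06, Client L 55/28≈1.96, Client U 24/15≈1.6, Client F 18/16≈1.12.
Take all of Client R (20 Mbps, value 50) → 96 Mbps left.
Take all of Client A (16 Mbps, value 37) → 80 Mbps left.
Take all of Client J (26 Mbps, value 55) → 54 Mbps left.
All 16 Mbps of Client Q fit (value 33) → 38 remain.
All 28 Mbps of Client L fit (value 55) → 10 remain.
10 Mbps left: a 10/15 share of Client U gives 24×10/15 = 16.
Total value = 246.

246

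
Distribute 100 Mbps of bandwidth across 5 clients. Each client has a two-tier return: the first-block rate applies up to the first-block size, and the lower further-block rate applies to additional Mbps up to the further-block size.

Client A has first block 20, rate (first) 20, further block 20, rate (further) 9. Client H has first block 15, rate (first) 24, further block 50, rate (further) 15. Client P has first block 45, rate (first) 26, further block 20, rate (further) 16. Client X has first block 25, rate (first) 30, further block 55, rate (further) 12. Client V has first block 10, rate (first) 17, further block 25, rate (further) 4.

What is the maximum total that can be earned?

2580

Rank every tier by rate: Client X/tier1 30 > Client P/tier1 26 > Client H/tier1 24 > Client A/tier1 20 > Client V/tier1 17 > Client P/tier2 16 > Client H/tier2 15 > Client X/tier2 12 > Client A/tier2 9 > Client V/tier2 4.
Fill Client X tier1 block (25 at 30) — 75 left.
Fill Client P tier1 block (45 at 26) — 30 left.
Client H/tier1 (24): +15 — 15 left.
Client A tier1 at 20: only 15 left, fill 15.
Total = 30×25 + 26×45 + 24×15 + 20×15 = 2580.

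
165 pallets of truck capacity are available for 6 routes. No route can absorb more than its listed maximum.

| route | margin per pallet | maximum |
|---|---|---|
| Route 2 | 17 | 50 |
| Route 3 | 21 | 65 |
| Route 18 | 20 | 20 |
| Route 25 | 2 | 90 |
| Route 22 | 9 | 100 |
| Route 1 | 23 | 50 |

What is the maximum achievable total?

Order the routes by margin per pallet: Route 1 23 > Route 3 21 > Route 18 20 > Route 2 17 > Route 22 9 > Route 25 2.
Give Route 1 50 to hit its cap of 50 ; 115 left.
Route 3 takes 65 to reach its cap of 65 ; 50 left.
Route 18: +20 to 20 (cap) ; 30 left.
Route 2 has room for 50 but only 30 remain, so it gets 30.
Total = 17×30 + 21×65 + 20×20 + 23×50 = 3425.

3425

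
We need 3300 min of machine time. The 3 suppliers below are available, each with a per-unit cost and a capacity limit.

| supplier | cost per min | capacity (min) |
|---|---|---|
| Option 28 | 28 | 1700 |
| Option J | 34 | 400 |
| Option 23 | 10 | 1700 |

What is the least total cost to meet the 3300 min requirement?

61800

Cheapest first:
Take 1700 from Option 23 at 10 → need 1600 more.
Option 28 at 28: take 1600 of its 1700 → requirement met.
Option J: unused.
Cost = 1700×10 + 1600×28 = 61800.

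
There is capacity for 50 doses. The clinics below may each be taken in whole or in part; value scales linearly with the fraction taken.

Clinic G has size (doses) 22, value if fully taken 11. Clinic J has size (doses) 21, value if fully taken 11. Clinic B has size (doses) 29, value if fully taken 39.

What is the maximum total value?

Best value per unit of size first: Clinic B 39/29≈1.34, Clinic J 11/21≈0.524, Clinic G 11/22≈0.5.
All 29 doses of Clinic B fit (value 39) → 21 remain.
Take all of Clinic J (21 doses, value 11) → 0 doses left.
Total value = 50.

50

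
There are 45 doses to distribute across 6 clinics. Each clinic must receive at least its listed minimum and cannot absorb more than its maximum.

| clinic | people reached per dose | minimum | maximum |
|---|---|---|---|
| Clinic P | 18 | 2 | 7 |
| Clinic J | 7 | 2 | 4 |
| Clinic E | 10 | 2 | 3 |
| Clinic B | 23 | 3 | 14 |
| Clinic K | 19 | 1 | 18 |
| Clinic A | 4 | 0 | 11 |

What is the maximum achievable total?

841

Meeting every minimum uses 2+2+2+3+1+0 = 10 doses, leaving 35.
Highest people reached per dose first: Clinic B 23 > Clinic K 19 > Clinic P 18 > Clinic E 10 > Clinic J 7 > Clinic A 4.
Clinic B: +11 to 14 (cap) → 24 left.
Clinic K takes 17 more to reach its cap of 18 → 7 left.
Clinic P: +5 to 7 (cap) → 2 left.
Clinic E takes 1 more to reach its cap of 3 → 1 left.
Only 1 left; Clinic J takes them to reach 3.
Total = 18×7 + 7×3 + 10×3 + 23×14 + 19×18 = 841.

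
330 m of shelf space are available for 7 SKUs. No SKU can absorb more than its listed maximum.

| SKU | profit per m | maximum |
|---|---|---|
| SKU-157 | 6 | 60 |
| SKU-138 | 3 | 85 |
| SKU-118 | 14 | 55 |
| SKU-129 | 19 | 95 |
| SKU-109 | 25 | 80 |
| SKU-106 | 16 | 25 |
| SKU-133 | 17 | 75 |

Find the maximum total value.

Highest profit per m first: SKU-109 25 > SKU-129 19 > SKU-133 17 > SKU-106 16 > SKU-118 14 > SKU-157 6 > SKU-138 3.
SKU-109 takes 80 to reach its cap of 80 → 250 left.
Give SKU-129 95 to hit its cap of 95 → 155 left.
SKU-133: +75 to 75 (cap) → 80 left.
SKU-106 takes 25 to reach its cap of 25 → 55 left.
SKU-118: +55 to 55 (cap) → 0 left.
Total = 14×55 + 19×95 + 25×80 + 16×25 + 17×75 = 6250.

6250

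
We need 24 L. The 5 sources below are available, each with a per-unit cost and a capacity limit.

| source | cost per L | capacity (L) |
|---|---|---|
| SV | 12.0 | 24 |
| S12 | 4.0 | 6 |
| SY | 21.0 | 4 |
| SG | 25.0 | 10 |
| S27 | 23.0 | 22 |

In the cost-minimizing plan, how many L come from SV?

Cheapest first:
S12 at 4.0: take all 6 L → 18 still needed.
SV at 12.0: take 18 of its 24 → requirement met.
SY, S27, SG: unused.

18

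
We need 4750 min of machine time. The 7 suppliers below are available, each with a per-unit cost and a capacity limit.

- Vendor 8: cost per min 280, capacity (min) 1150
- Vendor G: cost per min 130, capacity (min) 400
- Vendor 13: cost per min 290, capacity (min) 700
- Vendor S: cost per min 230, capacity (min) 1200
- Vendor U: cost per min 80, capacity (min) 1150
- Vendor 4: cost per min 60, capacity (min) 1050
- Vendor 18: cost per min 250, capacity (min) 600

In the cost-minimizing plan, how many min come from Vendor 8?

Use suppliers in increasing cost order.
Vendor 4 at 60: take all 1050 min ; 3700 still needed.
Vendor U (80): use full 1150 ; 2550 min to go.
Take 400 from Vendor G at 130 ; need 2150 more.
Vendor S (230): use full 1200 ; 950 min to go.
Vendor 18 at 250: take all 600 min ; 350 still needed.
Vendor 8 (280): take the remaining 350 ; done.
Vendor 13: unused.

350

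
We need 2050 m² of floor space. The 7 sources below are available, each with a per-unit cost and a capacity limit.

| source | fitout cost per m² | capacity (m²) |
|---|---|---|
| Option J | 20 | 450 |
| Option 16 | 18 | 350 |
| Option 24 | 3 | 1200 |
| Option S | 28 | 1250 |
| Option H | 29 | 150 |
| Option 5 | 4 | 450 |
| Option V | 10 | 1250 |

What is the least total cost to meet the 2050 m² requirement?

9400

Cheapest first:
Option 24 (3): use full 1200 ; 850 m² to go.
Option 5 at 4: take all 450 m² ; 400 still needed.
Option V at 10: take 400 of its 1250 ; requirement met.
Option 16, Option J, Option S, Option H: unused.
Cost = 1200×3 + 450×4 + 400×10 = 9400.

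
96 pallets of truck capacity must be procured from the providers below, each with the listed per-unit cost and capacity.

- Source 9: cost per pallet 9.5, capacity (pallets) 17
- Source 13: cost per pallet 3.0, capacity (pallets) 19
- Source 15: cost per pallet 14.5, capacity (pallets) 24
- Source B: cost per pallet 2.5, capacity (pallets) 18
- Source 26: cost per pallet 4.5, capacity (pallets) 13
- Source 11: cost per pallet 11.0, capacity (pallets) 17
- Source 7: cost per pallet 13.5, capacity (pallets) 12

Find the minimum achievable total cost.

671

Fill from the cheapest provider first.
Source B (2.5): use full 18 → 78 pallets to go.
Source 13 at 3.0: take all 19 pallets → 59 still needed.
Take 13 from Source 26 at 4.5 → need 46 more.
Source 9 (9.5): use full 17 → 29 pallets to go.
Source 11 (11.0): use full 17 → 12 pallets to go.
Source 7 at 13.5: take all 12 pallets → 0 still needed.
Source 15: unused.
Cost = 18×2.5 + 19×3.0 + 13×4.5 + 17×9.5 + 17×11.0 + 12×13.5 = 671.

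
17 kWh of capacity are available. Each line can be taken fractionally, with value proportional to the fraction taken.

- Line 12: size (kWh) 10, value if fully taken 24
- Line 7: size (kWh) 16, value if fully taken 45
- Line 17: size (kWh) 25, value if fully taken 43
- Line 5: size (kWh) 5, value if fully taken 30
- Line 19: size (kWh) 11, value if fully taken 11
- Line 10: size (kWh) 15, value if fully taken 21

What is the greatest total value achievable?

63.75

Rank by value-to-size ratio: Line 5 30/5≈6, Line 7 45/16≈2.81, Line 12 24/10≈2.4, Line 17 43/25≈1.72, Line 10 21/15≈1.4, Line 19 11/11≈1.
All 5 kWh of Line 5 fit (value 30) → 12 remain.
Only 12 kWh remain; take 12/16 of Line 7 for value 45×12/16 = 33.75.
Total value = 63.75.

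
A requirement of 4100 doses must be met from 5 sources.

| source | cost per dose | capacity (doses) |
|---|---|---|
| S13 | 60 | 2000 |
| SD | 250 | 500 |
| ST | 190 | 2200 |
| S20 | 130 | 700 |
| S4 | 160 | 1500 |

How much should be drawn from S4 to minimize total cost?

1400

Cheapest first:
S13 at 60: take all 2000 doses — 2100 still needed.
S20 at 130: take all 700 doses — 1400 still needed.
S4 at 160: take 1400 of its 1500 — requirement met.
ST, SD: unused.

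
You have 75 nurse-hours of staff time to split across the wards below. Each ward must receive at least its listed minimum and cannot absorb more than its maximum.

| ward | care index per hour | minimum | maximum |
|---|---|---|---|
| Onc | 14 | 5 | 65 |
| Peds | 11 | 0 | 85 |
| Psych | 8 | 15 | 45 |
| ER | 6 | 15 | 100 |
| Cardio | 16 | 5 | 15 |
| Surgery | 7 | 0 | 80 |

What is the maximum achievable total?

Meeting every minimum uses 5+0+15+15+5+0 = 40 nurse-hours, leaving 35.
Rank by care index per hour: Cardio 16 > Onc 14 > Peds 11 > Psych 8 > Surgery 7 > ER 6.
Cardio: +10 to 15 (cap) — 25 left.
Onc: +25 (room for 60) → 30. Pool exhausted.
Total = 14×30 + 8×15 + 6×15 + 16×15 = 870.

870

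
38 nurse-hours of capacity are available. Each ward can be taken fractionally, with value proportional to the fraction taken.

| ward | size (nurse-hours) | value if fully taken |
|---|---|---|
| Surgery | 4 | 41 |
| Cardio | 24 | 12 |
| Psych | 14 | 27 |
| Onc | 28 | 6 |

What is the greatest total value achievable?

78

Best value per unit of size first: Surgery 41/4≈10.2, Psych 27/14≈1.93, Cardio 12/24≈0.5, Onc 6/28≈0.214.
Take all of Surgery (4 nurse-hours, value 41) ; 34 nurse-hours left.
All 14 nurse-hours of Psych fit (value 27) ; 20 remain.
20 nurse-hours left: a 20/24 share of Cardio gives 12×20/24 = 10.
Total value = 78.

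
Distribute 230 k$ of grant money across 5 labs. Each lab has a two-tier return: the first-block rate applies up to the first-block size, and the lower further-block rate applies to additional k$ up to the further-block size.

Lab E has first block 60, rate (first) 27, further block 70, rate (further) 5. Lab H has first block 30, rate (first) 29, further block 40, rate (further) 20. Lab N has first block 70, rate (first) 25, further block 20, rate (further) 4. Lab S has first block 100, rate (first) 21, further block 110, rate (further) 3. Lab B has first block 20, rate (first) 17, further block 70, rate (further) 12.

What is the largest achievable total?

Order all 10 blocks by rate: Lab H/first 29 > Lab E/first 27 > Lab N/first 25 > Lab S/first 21 > Lab H/second 20 > Lab B/first 17 > Lab B/second 12 > Lab E/second 5 > Lab N/second 4 > Lab S/second 3.
Fill Lab H first block (30 at 29) ; 200 left.
Lab E/first (27): +60 ; 140 left.
Lab N first at 25: fill all 70 ; 70 left.
Lab S/first: +70 of 100 at 21; pool empty.
Total = 29×30 + 27×60 + 25×70 + 21×70 = 5710.

5710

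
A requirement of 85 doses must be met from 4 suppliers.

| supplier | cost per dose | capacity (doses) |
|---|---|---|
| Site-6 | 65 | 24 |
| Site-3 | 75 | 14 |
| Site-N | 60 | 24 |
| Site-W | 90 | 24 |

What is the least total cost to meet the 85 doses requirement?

6120

Cheapest first:
Take 24 from Site-N at 60 → need 61 more.
Take 24 from Site-6 at 65 → need 37 more.
Site-3 at 75: take all 14 doses → 23 still needed.
Site-W at 90: take 23 of its 24 → requirement met.
Cost = 24×60 + 24×65 + 14×75 + 23×90 = 6120.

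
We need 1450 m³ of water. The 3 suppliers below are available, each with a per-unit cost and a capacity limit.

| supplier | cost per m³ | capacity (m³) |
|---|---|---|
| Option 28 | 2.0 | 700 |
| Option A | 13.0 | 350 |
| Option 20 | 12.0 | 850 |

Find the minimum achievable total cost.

Fill from the cheapest supplier first.
Option 28 (2.0): use full 700 → 750 m³ to go.
Take 750 from Option 20 at 12.0 to finish.
Option A: unused.
Cost = 700×2.0 + 750×12.0 = 10400.

10400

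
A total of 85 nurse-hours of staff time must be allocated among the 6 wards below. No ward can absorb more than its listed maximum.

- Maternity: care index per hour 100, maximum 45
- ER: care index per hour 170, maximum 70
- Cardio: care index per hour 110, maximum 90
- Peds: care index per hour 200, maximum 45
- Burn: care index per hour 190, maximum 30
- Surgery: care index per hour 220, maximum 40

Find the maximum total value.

Highest care index per hour first: Surgery 220 > Peds 200 > Burn 190 > ER 170 > Cardio 110 > Maternity 100.
Give Surgery 40 to hit its cap of 40 ; 45 left.
Give Peds 45 to hit its cap of 45 ; 0 left.
Total = 200×45 + 220×40 = 17800.

17800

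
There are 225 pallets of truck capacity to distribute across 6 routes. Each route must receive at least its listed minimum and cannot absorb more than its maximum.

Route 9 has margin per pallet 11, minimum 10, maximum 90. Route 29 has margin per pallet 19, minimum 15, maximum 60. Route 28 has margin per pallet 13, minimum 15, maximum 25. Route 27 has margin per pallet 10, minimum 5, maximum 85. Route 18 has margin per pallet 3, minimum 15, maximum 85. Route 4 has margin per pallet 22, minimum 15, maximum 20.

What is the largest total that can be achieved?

Meeting every minimum uses 10+15+15+5+15+15 = 75 pallets, leaving 150.
Highest margin per pallet first: Route 4 22 > Route 29 19 > Route 28 13 > Route 9 11 > Route 27 10 > Route 18 3.
Give Route 4 5 more to hit its cap of 20 ; 145 left.
Give Route 29 45 more to hit its cap of 60 ; 100 left.
Route 28: +10 to 25 (cap) ; 90 left.
Route 9: +80 to 90 (cap) ; 10 left.
Route 27 has room for 80 more but only 10 remain, so it gets 15.
Total = 11×90 + 19×60 + 13×25 + 10×15 + 3×15 + 22×20 = 3090.

3090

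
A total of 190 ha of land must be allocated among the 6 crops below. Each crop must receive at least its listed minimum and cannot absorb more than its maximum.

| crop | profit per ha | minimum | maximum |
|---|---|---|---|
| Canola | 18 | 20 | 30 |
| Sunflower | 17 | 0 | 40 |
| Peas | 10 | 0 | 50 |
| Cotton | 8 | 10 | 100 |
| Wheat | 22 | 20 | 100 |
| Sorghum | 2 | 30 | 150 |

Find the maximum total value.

Meeting every minimum uses 20+0+0+10+20+30 = 80 ha, leaving 110.
Rank by profit per ha: Wheat 22 > Canola 18 > Sunflower 17 > Peas 10 > Cotton 8 > Sorghum 2.
Give Wheat 80 more to hit its cap of 100 — 30 left.
Canola: +10 to 30 (cap) — 20 left.
Only 20 left; Sunflower takes them to reach 20.
Total = 18×30 + 17×20 + 8×10 + 22×100 + 2×30 = 3220.

3220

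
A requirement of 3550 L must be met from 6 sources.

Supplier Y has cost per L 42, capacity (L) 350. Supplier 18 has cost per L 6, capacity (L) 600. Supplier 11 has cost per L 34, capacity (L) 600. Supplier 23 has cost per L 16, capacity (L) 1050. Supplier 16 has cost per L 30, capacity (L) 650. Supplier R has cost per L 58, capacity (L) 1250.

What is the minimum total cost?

92400

Fill from the cheapest source first.
Supplier 18 at 6: take all 600 L ; 2950 still needed.
Take 1050 from Supplier 23 at 16 ; need 1900 more.
Supplier 16 (30): use full 650 ; 1250 L to go.
Supplier 11 (34): use full 600 ; 650 L to go.
Supplier Y (42): use full 350 ; 300 L to go.
Supplier R at 58: take 300 of its 1250 ; requirement met.
Cost = 600×6 + 1050×16 + 650×30 + 600×34 + 350×42 + 300×58 = 92400.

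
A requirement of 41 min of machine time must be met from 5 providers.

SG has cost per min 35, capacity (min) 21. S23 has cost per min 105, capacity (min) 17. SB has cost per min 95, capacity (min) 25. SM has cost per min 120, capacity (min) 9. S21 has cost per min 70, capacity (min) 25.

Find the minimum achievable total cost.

2135

Use providers in increasing cost order.
SG (35): use full 21 — 20 min to go.
S21 (70): take the remaining 20 — done.
SB, S23, SM: unused.
Cost = 21×35 + 20×70 = 2135.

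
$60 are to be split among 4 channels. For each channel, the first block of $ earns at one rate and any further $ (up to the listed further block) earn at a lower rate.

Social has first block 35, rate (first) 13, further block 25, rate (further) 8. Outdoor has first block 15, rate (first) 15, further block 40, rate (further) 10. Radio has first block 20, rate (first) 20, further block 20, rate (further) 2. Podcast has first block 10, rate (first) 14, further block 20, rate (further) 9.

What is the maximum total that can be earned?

Treat each block as its own option and order by rate: Radio/tier1 20 > Outdoor/tier1 15 > Podcast/tier1 14 > Social/tier1 13 > Outdoor/tier2 10 > Podcast/tier2 9 > Social/tier2 8 > Radio/tier2 2.
Fill Radio tier1 block (20 at 20) → 40 left.
Fill Outdoor tier1 block (15 at 15) → 25 left.
Podcast/tier1 (14): +10 → 15 left.
Social tier1 at 13: only 15 left, fill 15.
Total = 20×20 + 15×15 + 14×10 + 13×15 = 960.

960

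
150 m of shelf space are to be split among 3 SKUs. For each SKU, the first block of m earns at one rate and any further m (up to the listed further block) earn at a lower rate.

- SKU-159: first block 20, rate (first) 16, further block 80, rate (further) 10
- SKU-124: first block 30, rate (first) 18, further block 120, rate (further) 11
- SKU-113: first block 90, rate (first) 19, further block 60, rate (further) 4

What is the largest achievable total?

2680

Order all 6 blocks by rate: SKU-113/first 19 > SKU-124/first 18 > SKU-159/first 16 > SKU-124/second 11 > SKU-159/second 10 > SKU-113/second 4.
SKU-113 first at 19: fill all 90 ; 60 left.
Fill SKU-124 first block (30 at 18) ; 30 left.
SKU-159 first at 16: fill all 20 ; 10 left.
10 remain; put them into SKU-124 second at 11.
Total = 19×90 + 18×30 + 16×20 + 11×10 = 2680.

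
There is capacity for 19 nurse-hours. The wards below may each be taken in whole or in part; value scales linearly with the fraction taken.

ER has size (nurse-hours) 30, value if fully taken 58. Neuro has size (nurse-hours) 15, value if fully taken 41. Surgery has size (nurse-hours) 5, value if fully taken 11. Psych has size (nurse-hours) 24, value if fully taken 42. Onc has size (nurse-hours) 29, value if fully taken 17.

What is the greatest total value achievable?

49.8

Best value per unit of size first: Neuro 41/15≈2.73, Surgery 11/5≈2.2, ER 58/30≈1.93, Psych 42/24≈1.75, Onc 17/29≈0.586.
Take all of Neuro (15 nurse-hours, value 41) — 4 nurse-hours left.
4 nurse-hours left: a 4/5 share of Surgery gives 11×4/5 = 8.8.
Total value = 49.8.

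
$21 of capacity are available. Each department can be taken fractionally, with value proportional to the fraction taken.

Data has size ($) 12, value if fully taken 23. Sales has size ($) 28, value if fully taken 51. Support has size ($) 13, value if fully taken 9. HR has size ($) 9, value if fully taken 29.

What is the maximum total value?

52

Best value per unit of size first: HR 29/9≈3.22, Data 23/12≈1.92, Sales 51/28≈1.82, Support 9/13≈0.692.
HR: take in full, 9 $ for value 29 — 12 left.
Take all of Data (12 $, value 23) — 0 $ left.
Total value = 52.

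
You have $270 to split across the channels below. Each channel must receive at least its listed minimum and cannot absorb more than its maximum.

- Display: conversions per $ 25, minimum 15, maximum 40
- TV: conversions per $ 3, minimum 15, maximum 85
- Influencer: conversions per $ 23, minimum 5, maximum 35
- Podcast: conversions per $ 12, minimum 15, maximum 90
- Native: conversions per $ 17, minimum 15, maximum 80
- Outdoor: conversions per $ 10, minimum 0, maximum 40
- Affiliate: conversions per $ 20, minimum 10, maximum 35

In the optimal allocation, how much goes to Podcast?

Meeting every minimum uses 15+15+5+15+15+0+10 = 75 $, leaving 195.
Highest conversions per $ first: Display 25 > Influencer 23 > Affiliate 20 > Native 17 > Podcast 12 > Outdoor 10 > TV 3.
Display takes 25 more to reach its cap of 40 ; 170 left.
Influencer: +30 to 35 (cap) ; 140 left.
Give Affiliate 25 more to hit its cap of 35 ; 115 left.
Native takes 65 more to reach its cap of 80 ; 50 left.
Only 50 left; Podcast takes them to reach 65.

65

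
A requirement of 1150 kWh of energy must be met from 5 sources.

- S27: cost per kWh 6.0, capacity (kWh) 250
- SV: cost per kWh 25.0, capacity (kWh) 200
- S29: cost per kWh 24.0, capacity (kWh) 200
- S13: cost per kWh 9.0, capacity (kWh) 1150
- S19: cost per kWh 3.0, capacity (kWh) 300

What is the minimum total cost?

7800

Cheapest first:
Take 300 from S19 at 3.0 — need 850 more.
S27 at 6.0: take all 250 kWh — 600 still needed.
S13 at 9.0: take 600 of its 1150 — requirement met.
S29, SV: unused.
Cost = 300×3.0 + 250×6.0 + 600×9.0 = 7800.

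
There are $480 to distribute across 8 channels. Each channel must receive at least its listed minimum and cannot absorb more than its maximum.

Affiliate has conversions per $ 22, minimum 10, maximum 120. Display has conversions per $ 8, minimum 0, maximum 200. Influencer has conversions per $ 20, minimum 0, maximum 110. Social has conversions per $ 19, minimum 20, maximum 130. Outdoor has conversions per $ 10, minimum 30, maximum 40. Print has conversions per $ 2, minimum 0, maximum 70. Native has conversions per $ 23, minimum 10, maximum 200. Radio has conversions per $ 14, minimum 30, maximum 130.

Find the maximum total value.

9940

Meeting every minimum uses 10+0+0+20+30+0+10+30 = 100 $, leaving 380.
Rank by conversions per $: Native 23 > Affiliate 22 > Influencer 20 > Social 19 > Radio 14 > Outdoor 10 > Display 8 > Print 2.
Native: +190 to 200 (cap) — 190 left.
Affiliate: +110 to 120 (cap) — 80 left.
Influencer has room for 110 more but only 80 remain, so it gets 80.
Total = 22×120 + 20×80 + 19×20 + 10×30 + 23×200 + 14×30 = 9940.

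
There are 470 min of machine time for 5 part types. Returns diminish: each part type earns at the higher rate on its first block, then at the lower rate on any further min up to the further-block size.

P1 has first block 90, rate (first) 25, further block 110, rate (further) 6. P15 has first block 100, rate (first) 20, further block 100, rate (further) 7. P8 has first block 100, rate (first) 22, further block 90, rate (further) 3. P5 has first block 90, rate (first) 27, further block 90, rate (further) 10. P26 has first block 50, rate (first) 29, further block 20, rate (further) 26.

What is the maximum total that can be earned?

11050

Rank every tier by rate: P26/T1 29 > P5/T1 27 > P26/T2 26 > P1/T1 25 > P8/T1 22 > P15/T1 20 > P5/T2 10 > P15/T2 7 > P1/T2 6 > P8/T2 3.
P26 T1 at 29: fill all 50 ; 420 left.
Fill P5 T1 block (90 at 27) ; 330 left.
P26 T2 at 26: fill all 20 ; 310 left.
P1/T1 (25): +90 ; 220 left.
P8 T1 at 22: fill all 100 ; 120 left.
P15/T1 (20): +100 ; 20 left.
20 remain; put them into P5 T2 at 10.
Total = 29×50 + 27×90 + 26×20 + 25×90 + 22×100 + 20×100 + 10×20 = 11050.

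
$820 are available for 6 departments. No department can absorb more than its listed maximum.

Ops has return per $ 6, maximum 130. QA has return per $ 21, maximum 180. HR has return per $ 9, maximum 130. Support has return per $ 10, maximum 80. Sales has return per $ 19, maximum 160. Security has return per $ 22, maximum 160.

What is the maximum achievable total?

12970

Order the departments by return per $: Security 22 > QA 21 > Sales 19 > Support 10 > HR 9 > Ops 6.
Security: +160 to 160 (cap) — 660 left.
QA takes 180 to reach its cap of 180 — 480 left.
Sales takes 160 to reach its cap of 160 — 320 left.
Give Support 80 to hit its cap of 80 — 240 left.
HR takes 130 to reach its cap of 130 — 110 left.
Ops has room for 130 but only 110 remain, so it gets 110.
Total = 6×110 + 21×180 + 9×130 + 10×80 + 19×160 + 22×160 = 12970.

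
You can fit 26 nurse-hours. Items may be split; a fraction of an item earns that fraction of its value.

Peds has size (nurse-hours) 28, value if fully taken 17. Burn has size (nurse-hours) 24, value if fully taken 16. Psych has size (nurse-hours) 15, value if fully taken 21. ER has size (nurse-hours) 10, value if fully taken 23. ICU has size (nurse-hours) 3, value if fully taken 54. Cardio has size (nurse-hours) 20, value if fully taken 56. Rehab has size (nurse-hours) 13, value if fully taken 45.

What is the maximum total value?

Best value per unit of size first: ICU 54/3≈18, Rehab 45/13≈3.46, Cardio 56/20≈2.8, ER 23/10≈2.3, Psych 21/15≈1.4, Burn 16/24≈0.667, Peds 17/28≈0.607.
ICU: take in full, 3 nurse-hours for value 54 → 23 left.
All 13 nurse-hours of Rehab fit (value 45) → 10 remain.
10 nurse-hours left: a 10/20 share of Cardio gives 56×10/20 = 28.
Total value = 127.

127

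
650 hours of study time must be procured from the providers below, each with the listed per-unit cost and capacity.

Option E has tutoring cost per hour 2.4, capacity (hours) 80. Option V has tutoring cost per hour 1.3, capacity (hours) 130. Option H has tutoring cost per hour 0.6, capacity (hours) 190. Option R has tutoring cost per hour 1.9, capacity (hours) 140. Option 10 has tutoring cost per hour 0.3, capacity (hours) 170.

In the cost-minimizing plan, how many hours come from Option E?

20

Cheapest first:
Option 10 at 0.3: take all 170 hours — 480 still needed.
Take 190 from Option H at 0.6 — need 290 more.
Take 130 from Option V at 1.3 — need 160 more.
Take 140 from Option R at 1.9 — need 20 more.
Option E (2.4): take the remaining 20 — done.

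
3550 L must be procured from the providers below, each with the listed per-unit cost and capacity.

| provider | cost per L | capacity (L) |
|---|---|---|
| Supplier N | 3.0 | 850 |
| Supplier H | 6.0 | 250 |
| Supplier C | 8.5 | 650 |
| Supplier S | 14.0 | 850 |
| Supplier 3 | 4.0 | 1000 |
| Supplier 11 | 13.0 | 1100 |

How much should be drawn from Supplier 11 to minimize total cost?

Use providers in increasing cost order.
Supplier N (3.0): use full 850 → 2700 L to go.
Supplier 3 (4.0): use full 1000 → 1700 L to go.
Supplier H (6.0): use full 250 → 1450 L to go.
Supplier C at 8.5: take all 650 L → 800 still needed.
Take 800 from Supplier 11 at 13.0 to finish.
Supplier S: unused.

800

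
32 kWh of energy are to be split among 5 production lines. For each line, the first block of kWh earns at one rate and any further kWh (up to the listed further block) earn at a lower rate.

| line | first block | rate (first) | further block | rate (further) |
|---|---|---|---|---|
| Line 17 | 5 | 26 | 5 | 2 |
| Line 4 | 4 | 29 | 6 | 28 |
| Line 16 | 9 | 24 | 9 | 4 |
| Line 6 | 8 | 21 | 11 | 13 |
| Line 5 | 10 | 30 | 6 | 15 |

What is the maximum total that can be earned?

Order all 10 blocks by rate: Line 5/tier1 30 > Line 4/tier1 29 > Line 4/tier2 28 > Line 17/tier1 26 > Line 16/tier1 24 > Line 6/tier1 21 > Line 5/tier2 15 > Line 6/tier2 13 > Line 16/tier2 4 > Line 17/tier2 2.
Line 5 tier1 at 30: fill all 10 ; 22 left.
Line 4 tier1 at 29: fill all 4 ; 18 left.
Line 4 tier2 at 28: fill all 6 ; 12 left.
Line 17 tier1 at 26: fill all 5 ; 7 left.
Line 16/tier1: +7 of 9 at 24; pool empty.
Total = 30×10 + 29×4 + 28×6 + 26×5 + 24×7 = 882.

882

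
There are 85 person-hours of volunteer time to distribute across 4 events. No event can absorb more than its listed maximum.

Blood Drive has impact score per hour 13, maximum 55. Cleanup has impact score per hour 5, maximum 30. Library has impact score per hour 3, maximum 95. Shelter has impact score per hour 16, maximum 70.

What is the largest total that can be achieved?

1315

Rank by impact score per hour: Shelter 16 > Blood Drive 13 > Cleanup 5 > Library 3.
Give Shelter 70 to hit its cap of 70 — 15 left.
Only 15 left; Blood Drive takes them to reach 15.
Total = 13×15 + 16×70 = 1315.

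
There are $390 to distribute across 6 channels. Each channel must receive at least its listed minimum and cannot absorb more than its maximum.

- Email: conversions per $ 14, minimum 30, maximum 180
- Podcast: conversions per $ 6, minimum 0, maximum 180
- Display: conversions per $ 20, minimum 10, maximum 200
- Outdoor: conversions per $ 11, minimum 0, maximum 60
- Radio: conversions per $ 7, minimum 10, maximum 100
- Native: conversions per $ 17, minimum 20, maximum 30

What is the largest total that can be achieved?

Meeting every minimum uses 30+0+10+0+10+20 = 70 $, leaving 320.
Rank by conversions per $: Display 20 > Native 17 > Email 14 > Outdoor 11 > Radio 7 > Podcast 6.
Display: +190 to 200 (cap) ; 130 left.
Give Native 10 more to hit its cap of 30 ; 120 left.
Email has room for 150 more but only 120 remain, so it gets 150.
Total = 14×150 + 20×200 + 7×10 + 17×30 = 6680.

6680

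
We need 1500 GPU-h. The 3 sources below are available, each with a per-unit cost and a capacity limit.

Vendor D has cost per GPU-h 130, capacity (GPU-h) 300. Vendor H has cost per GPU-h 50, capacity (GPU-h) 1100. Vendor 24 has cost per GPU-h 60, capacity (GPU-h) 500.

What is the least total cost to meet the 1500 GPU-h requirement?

Cheapest first:
Vendor H (50): use full 1100 ; 400 GPU-h to go.
Take 400 from Vendor 24 at 60 to finish.
Vendor D: unused.
Cost = 1100×50 + 400×60 = 79000.

79000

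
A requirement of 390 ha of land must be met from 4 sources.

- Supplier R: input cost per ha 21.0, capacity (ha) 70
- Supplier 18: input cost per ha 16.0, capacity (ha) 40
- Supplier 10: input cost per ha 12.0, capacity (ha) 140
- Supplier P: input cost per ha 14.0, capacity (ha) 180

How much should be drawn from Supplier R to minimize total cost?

Cheapest first:
Supplier 10 (12.0): use full 140 → 250 ha to go.
Supplier P (14.0): use full 180 → 70 ha to go.
Take 40 from Supplier 18 at 16.0 → need 30 more.
Supplier R at 21.0: take 30 of its 70 → requirement met.

30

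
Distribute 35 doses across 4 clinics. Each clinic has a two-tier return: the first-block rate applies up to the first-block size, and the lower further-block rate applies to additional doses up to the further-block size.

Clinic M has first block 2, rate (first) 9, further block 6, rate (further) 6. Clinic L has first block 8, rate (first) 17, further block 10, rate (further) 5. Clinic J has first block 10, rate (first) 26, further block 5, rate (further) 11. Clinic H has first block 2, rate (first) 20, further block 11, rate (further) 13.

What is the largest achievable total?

623

Rank every tier by rate: Clinic J/tier1 26 > Clinic H/tier1 20 > Clinic L/tier1 17 > Clinic H/tier2 13 > Clinic J/tier2 11 > Clinic M/tier1 9 > Clinic M/tier2 6 > Clinic L/tier2 5.
Clinic J tier1 at 26: fill all 10 ; 25 left.
Clinic H tier1 at 20: fill all 2 ; 23 left.
Clinic L/tier1 (17): +8 ; 15 left.
Fill Clinic H tier2 block (11 at 13) ; 4 left.
Clinic J tier2 at 11: only 4 left, fill 4.
Total = 26×10 + 20×2 + 17×8 + 13×11 + 11×4 = 623.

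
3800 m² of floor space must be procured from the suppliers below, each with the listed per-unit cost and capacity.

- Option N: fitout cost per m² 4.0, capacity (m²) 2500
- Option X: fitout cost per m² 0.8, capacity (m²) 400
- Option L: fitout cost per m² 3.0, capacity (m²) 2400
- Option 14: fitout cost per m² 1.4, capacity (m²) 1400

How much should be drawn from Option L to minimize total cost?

2000

Fill from the cheapest supplier first.
Option X (0.8): use full 400 ; 3400 m² to go.
Take 1400 from Option 14 at 1.4 ; need 2000 more.
Take 2000 from Option L at 3.0 to finish.
Option N: unused.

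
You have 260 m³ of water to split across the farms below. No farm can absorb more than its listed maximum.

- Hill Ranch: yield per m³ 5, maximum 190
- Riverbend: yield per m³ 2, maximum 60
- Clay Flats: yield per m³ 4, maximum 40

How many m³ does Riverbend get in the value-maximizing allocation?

Order the farms by yield per m³: Hill Ranch 5 > Clay Flats 4 > Riverbend 2.
Hill Ranch: +190 to 190 (cap) ; 70 left.
Clay Flats takes 40 to reach its cap of 40 ; 30 left.
Riverbend: +30 (room for 60) → 30. Pool exhausted.

30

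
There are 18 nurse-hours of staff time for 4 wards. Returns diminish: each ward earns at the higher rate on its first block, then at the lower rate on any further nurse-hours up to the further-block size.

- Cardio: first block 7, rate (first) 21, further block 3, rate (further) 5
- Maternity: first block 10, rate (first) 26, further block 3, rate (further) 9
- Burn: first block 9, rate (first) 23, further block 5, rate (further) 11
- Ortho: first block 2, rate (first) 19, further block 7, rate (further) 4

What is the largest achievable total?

444

Treat each block as its own option and order by rate: Maternity/tier1 26 > Burn/tier1 23 > Cardio/tier1 21 > Ortho/tier1 19 > Burn/tier2 11 > Maternity/tier2 9 > Cardio/tier2 5 > Ortho/tier2 4.
Maternity tier1 at 26: fill all 10 — 8 left.
Burn tier1 at 23: only 8 left, fill 8.
Total = 26×10 + 23×8 = 444.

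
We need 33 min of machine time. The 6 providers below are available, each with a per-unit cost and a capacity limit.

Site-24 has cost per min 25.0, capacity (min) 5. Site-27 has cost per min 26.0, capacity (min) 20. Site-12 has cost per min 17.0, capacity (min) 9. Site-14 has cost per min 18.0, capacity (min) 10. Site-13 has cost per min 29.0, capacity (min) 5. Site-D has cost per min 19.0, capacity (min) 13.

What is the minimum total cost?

605

Use providers in increasing cost order.
Site-12 (17.0): use full 9 — 24 min to go.
Site-14 (18.0): use full 10 — 14 min to go.
Site-D (19.0): use full 13 — 1 min to go.
Site-24 (25.0): take the remaining 1 — done.
Site-27, Site-13: unused.
Cost = 9×17.0 + 10×18.0 + 13×19.0 + 1×25.0 = 605.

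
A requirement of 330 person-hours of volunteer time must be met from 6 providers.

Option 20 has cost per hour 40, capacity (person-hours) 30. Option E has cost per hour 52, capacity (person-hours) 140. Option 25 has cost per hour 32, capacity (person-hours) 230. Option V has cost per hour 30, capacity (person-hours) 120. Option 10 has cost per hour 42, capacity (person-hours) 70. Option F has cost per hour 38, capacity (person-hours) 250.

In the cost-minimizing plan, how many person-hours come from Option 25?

210

Use providers in increasing cost order.
Option V at 30: take all 120 person-hours ; 210 still needed.
Take 210 from Option 25 at 32 to finish.
Option F, Option 20, Option 10, Option E: unused.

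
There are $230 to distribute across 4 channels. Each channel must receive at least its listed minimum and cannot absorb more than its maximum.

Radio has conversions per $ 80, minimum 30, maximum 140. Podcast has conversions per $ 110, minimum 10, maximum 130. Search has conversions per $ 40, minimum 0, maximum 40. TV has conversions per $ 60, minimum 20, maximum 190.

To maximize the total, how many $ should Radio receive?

80

Meeting every minimum uses 30+10+0+20 = 60 $, leaving 170.
Order the channels by conversions per $: Podcast 110 > Radio 80 > TV 60 > Search 40.
Podcast takes 120 more to reach its cap of 130 → 50 left.
Radio has room for 110 more but only 50 remain, so it gets 80.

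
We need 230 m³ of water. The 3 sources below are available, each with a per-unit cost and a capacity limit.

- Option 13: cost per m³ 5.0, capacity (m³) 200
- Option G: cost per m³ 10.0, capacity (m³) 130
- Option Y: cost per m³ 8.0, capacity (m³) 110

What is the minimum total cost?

1240

Fill from the cheapest source first.
Option 13 (5.0): use full 200 ; 30 m³ to go.
Take 30 from Option Y at 8.0 to finish.
Option G: unused.
Cost = 200×5.0 + 30×8.0 = 1240.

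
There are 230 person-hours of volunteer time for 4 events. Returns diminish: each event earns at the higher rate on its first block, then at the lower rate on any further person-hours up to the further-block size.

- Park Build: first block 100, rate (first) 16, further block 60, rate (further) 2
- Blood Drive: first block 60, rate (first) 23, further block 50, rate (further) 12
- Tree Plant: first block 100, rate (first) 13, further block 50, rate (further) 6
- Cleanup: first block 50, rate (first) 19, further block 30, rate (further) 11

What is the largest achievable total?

4190

Rank every tier by rate: Blood Drive/first 23 > Cleanup/first 19 > Park Build/first 16 > Tree Plant/first 13 > Blood Drive/second 12 > Cleanup/second 11 > Tree Plant/second 6 > Park Build/second 2.
Blood Drive first at 23: fill all 60 → 170 left.
Fill Cleanup first block (50 at 19) → 120 left.
Park Build/first (16): +100 → 20 left.
20 remain; put them into Tree Plant first at 13.
Total = 23×60 + 19×50 + 16×100 + 13×20 = 4190.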